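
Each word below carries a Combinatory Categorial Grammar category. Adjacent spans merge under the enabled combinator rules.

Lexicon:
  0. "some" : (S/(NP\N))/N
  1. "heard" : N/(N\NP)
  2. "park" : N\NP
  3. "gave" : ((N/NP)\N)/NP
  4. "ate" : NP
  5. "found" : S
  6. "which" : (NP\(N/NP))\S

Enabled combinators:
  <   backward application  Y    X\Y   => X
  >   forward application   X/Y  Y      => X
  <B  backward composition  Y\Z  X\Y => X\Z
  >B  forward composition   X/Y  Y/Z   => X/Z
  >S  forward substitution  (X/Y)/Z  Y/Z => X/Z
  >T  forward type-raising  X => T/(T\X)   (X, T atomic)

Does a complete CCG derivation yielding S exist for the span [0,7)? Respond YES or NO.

[0,7] S   >
  [0,3] S/(NP\N)   >
    [0,1] "some" : (S/(NP\N))/N
    [1,3] N   >
      [1,2] "heard" : N/(N\NP)
      [2,3] "park" : N\NP
  [3,7] NP\N   <B
    [3,5] (N/NP)\N   >
      [3,4] "gave" : ((N/NP)\N)/NP
      [4,5] "ate" : NP
    [5,7] NP\(N/NP)   <
      [5,6] "found" : S
      [6,7] "which" : (NP\(N/NP))\S

YES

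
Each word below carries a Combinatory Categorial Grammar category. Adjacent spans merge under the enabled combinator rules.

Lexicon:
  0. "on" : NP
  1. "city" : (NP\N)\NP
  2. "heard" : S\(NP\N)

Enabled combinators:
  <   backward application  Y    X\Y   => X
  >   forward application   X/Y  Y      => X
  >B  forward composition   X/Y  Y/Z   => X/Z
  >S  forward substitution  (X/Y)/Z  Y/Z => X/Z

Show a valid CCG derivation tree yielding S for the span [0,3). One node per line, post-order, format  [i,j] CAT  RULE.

[0,3] S   <
  [0,2] NP\N   <
    [0,1] "on" : NP
    [1,2] "city" : (NP\N)\NP
  [2,3] "heard" : S\(NP\N)

[0,1] NP  lex  "on"
[1,2] (NP\N)\NP  lex  "city"
[0,2] NP\N  <  k=1
[2,3] S\(NP\N)  lex  "heard"
[0,3] S  <  k=2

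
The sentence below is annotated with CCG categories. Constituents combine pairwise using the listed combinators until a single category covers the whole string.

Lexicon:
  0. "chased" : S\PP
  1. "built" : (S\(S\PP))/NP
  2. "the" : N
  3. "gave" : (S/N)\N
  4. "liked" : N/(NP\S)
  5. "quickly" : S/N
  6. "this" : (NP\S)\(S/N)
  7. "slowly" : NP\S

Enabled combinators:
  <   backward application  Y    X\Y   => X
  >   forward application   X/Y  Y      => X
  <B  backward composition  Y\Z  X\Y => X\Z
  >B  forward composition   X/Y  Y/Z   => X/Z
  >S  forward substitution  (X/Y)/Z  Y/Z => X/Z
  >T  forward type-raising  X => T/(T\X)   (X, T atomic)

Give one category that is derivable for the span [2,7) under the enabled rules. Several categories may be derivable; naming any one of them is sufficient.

S

[0,8] S   <
  [0,1] "chased" : S\PP
  [1,8] S\(S\PP)   >
    [1,2] "built" : (S\(S\PP))/NP
    [2,8] NP   <
      [2,7] S   >
        [2,4] S/N   <
          [2,3] "the" : N
          [3,4] "gave" : (S/N)\N
        [4,7] N   >
          [4,5] "liked" : N/(NP\S)
          [5,7] NP\S   <
            [5,6] "quickly" : S/N
            [6,7] "this" : (NP\S)\(S/N)
      [7,8] "slowly" : NP\S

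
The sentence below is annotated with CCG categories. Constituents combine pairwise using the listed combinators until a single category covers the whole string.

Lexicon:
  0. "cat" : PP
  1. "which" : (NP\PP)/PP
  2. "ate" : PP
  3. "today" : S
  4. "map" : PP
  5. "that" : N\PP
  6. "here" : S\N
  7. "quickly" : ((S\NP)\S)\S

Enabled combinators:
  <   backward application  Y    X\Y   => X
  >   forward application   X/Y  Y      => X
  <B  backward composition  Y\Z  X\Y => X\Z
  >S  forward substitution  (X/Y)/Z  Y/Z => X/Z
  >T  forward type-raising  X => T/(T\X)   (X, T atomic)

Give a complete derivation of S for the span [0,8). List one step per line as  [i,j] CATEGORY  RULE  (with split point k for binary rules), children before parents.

[0,1] PP  lex  "cat"
[1,2] (NP\PP)/PP  lex  "which"
[2,3] PP  lex  "ate"
[1,3] NP\PP  >  k=2
[3,4] S  lex  "today"
[4,5] PP  lex  "map"
[5,6] N\PP  lex  "that"
[4,6] N  <  k=5
[6,7] S\N  lex  "here"
[4,7] S  <  k=6
[7,8] ((S\NP)\S)\S  lex  "quickly"
[4,8] (S\NP)\S  <  k=7
[3,8] S\NP  <  k=4
[1,8] S\PP  <B  k=3
[0,8] S  <  k=1

[0,8] S   <
  [0,1] "cat" : PP
  [1,8] S\PP   <B
    [1,3] NP\PP   >
      [1,2] "which" : (NP\PP)/PP
      [2,3] "ate" : PP
    [3,8] S\NP   <
      [3,4] "today" : S
      [4,8] (S\NP)\S   <
        [4,7] S   <
          [4,6] N   <
            [4,5] "map" : PP
            [5,6] "that" : N\PP
          [6,7] "here" : S\N
        [7,8] "quickly" : ((S\NP)\S)\S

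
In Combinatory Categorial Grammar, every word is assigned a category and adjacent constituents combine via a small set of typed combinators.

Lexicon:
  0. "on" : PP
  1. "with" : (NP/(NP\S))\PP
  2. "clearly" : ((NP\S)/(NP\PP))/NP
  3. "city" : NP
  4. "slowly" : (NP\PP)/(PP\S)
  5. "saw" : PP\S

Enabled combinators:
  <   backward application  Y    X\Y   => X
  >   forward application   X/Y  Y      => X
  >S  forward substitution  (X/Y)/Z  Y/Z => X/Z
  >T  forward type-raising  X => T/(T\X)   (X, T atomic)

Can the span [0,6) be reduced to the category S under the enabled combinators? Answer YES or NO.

PP (NP/(NP\S))\PP ((NP\S)/(NP\PP))/NP NP (NP\PP)/(PP\S) PP\S
CKY chart[0,6] = {N/(N\NP), NP, NP/(NP\NP), PP/(PP\NP), S/(S\NP)}; S ∉ chart

NO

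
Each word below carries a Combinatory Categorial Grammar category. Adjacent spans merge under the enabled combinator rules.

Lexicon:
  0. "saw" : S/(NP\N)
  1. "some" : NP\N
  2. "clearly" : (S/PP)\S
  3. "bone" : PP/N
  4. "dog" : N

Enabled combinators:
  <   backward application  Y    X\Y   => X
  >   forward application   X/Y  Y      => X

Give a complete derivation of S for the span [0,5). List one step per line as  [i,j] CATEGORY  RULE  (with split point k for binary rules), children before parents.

[0,5] S   >
  [0,3] S/PP   <
    [0,2] S   >
      [0,1] "saw" : S/(NP\N)
      [1,2] "some" : NP\N
    [2,3] "clearly" : (S/PP)\S
  [3,5] PP   >
    [3,4] "bone" : PP/N
    [4,5] "dog" : N

[0,1] S/(NP\N)  lex  "saw"
[1,2] NP\N  lex  "some"
[0,2] S  >  k=1
[2,3] (S/PP)\S  lex  "clearly"
[0,3] S/PP  <  k=2
[3,4] PP/N  lex  "bone"
[4,5] N  lex  "dog"
[3,5] PP  >  k=4
[0,5] S  >  k=3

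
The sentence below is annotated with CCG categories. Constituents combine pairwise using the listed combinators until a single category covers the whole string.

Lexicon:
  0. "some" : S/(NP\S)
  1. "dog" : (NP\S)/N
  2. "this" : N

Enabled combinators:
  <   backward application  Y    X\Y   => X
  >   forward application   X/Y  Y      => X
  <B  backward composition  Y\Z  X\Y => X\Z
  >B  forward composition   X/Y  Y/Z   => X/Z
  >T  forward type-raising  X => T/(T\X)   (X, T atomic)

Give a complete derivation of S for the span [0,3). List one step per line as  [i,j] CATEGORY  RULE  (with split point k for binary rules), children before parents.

[0,1] S/(NP\S)  lex  "some"
[1,2] (NP\S)/N  lex  "dog"
[0,2] S/N  >B  k=1
[2,3] N  lex  "this"
[0,3] S  >  k=2

[0,3] S   >
  [0,2] S/N   >B
    [0,1] "some" : S/(NP\S)
    [1,2] "dog" : (NP\S)/N
  [2,3] "this" : N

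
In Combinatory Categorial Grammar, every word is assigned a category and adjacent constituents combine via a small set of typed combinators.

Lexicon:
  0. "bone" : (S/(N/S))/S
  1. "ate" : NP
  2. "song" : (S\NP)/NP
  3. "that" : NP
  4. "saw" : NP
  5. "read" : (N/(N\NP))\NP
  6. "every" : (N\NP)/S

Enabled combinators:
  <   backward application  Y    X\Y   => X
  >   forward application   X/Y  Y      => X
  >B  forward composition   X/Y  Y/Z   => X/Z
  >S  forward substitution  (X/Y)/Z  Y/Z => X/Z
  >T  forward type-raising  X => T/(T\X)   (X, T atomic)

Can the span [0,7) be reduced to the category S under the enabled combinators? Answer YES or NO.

[0,7] S   >
  [0,4] S/(N/S)   >
    [0,1] "bone" : (S/(N/S))/S
    [1,4] S   <
      [1,2] "ate" : NP
      [2,4] S\NP   >
        [2,3] "song" : (S\NP)/NP
        [3,4] "that" : NP
  [4,7] N/S   >B
    [4,6] N/(N\NP)   <
      [4,5] "saw" : NP
      [5,6] "read" : (N/(N\NP))\NP
    [6,7] "every" : (N\NP)/S

YES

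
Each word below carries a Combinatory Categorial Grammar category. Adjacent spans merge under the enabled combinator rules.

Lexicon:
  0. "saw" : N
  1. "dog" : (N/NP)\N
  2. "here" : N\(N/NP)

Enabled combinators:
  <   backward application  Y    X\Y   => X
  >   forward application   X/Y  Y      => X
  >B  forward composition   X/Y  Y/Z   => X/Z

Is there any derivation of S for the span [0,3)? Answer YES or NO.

NO

N (N/NP)\N N\(N/NP)
CKY chart[0,3] = {N}; S ∉ chart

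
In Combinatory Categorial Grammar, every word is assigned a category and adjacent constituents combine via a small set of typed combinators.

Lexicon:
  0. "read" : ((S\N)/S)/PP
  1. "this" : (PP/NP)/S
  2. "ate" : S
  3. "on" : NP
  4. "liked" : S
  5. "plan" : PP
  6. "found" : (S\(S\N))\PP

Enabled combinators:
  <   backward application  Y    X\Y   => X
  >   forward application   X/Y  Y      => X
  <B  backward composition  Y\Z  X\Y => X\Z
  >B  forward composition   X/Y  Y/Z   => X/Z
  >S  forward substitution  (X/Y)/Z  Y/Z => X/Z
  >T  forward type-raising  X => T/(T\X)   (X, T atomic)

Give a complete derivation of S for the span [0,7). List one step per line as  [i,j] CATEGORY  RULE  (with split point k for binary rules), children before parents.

[0,1] ((S\N)/S)/PP  lex  "read"
[1,2] (PP/NP)/S  lex  "this"
[2,3] S  lex  "ate"
[1,3] PP/NP  >  k=2
[3,4] NP  lex  "on"
[1,4] PP  >  k=3
[0,4] (S\N)/S  >  k=1
[4,5] S  lex  "liked"
[0,5] S\N  >  k=4
[5,6] PP  lex  "plan"
[6,7] (S\(S\N))\PP  lex  "found"
[5,7] S\(S\N)  <  k=6
[0,7] S  <  k=5

[0,7] S   <
  [0,5] S\N   >
    [0,4] (S\N)/S   >
      [0,1] "read" : ((S\N)/S)/PP
      [1,4] PP   >
        [1,3] PP/NP   >
          [1,2] "this" : (PP/NP)/S
          [2,3] "ate" : S
        [3,4] "on" : NP
    [4,5] "liked" : S
  [5,7] S\(S\N)   <
    [5,6] "plan" : PP
    [6,7] "found" : (S\(S\N))\PP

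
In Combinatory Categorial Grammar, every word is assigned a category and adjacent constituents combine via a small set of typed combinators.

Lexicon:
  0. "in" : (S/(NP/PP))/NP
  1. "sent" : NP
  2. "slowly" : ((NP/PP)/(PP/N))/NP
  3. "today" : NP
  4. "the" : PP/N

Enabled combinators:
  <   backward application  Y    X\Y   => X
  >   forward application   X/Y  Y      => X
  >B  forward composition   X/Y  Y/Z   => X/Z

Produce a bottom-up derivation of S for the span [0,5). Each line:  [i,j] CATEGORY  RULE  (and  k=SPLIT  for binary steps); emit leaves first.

[0,5] S   >
  [0,2] S/(NP/PP)   >
    [0,1] "in" : (S/(NP/PP))/NP
    [1,2] "sent" : NP
  [2,5] NP/PP   >
    [2,4] (NP/PP)/(PP/N)   >
      [2,3] "slowly" : ((NP/PP)/(PP/N))/NP
      [3,4] "today" : NP
    [4,5] "the" : PP/N

[0,1] (S/(NP/PP))/NP  lex  "in"
[1,2] NP  lex  "sent"
[0,2] S/(NP/PP)  >  k=1
[2,3] ((NP/PP)/(PP/N))/NP  lex  "slowly"
[3,4] NP  lex  "today"
[2,4] (NP/PP)/(PP/N)  >  k=3
[4,5] PP/N  lex  "the"
[2,5] NP/PP  >  k=4
[0,5] S  >  k=2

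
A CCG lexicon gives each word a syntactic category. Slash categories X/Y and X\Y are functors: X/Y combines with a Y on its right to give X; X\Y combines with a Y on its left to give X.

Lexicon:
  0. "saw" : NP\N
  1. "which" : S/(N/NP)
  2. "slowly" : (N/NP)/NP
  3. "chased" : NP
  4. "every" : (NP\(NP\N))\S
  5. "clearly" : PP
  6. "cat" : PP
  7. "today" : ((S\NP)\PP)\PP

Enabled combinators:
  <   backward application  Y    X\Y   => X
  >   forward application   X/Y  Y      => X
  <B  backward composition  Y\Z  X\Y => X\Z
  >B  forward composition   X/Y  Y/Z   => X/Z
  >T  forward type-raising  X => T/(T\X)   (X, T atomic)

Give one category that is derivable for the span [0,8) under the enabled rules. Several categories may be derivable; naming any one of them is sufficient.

S

[0,8] S   <
  [0,5] NP   <
    [0,1] "saw" : NP\N
    [1,5] NP\(NP\N)   <
      [1,4] S   >
        [1,2] "which" : S/(N/NP)
        [2,4] N/NP   >
          [2,3] "slowly" : (N/NP)/NP
          [3,4] "chased" : NP
      [4,5] "every" : (NP\(NP\N))\S
  [5,8] S\NP   <
    [5,6] "clearly" : PP
    [6,8] (S\NP)\PP   <
      [6,7] "cat" : PP
      [7,8] "today" : ((S\NP)\PP)\PP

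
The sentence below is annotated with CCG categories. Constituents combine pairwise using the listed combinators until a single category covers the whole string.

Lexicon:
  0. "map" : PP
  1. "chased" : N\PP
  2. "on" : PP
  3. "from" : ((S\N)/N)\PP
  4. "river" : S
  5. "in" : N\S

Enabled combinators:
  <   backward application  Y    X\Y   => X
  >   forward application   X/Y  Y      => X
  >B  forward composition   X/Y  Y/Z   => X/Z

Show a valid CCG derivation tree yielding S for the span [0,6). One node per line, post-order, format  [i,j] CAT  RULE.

[0,6] S   <
  [0,2] N   <
    [0,1] "map" : PP
    [1,2] "chased" : N\PP
  [2,6] S\N   >
    [2,4] (S\N)/N   <
      [2,3] "on" : PP
      [3,4] "from" : ((S\N)/N)\PP
    [4,6] N   <
      [4,5] "river" : S
      [5,6] "in" : N\S

[0,1] PP  lex  "map"
[1,2] N\PP  lex  "chased"
[0,2] N  <  k=1
[2,3] PP  lex  "on"
[3,4] ((S\N)/N)\PP  lex  "from"
[2,4] (S\N)/N  <  k=3
[4,5] S  lex  "river"
[5,6] N\S  lex  "in"
[4,6] N  <  k=5
[2,6] S\N  >  k=4
[0,6] S  <  k=2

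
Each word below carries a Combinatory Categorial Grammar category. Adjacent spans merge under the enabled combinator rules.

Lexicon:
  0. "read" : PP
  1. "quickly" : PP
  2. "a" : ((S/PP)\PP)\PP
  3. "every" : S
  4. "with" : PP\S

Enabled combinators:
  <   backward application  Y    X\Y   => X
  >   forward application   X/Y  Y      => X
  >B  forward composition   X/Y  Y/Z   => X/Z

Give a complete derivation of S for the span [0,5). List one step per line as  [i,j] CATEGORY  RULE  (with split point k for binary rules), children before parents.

[0,5] S   >
  [0,3] S/PP   <
    [0,1] "read" : PP
    [1,3] (S/PP)\PP   <
      [1,2] "quickly" : PP
      [2,3] "a" : ((S/PP)\PP)\PP
  [3,5] PP   <
    [3,4] "every" : S
    [4,5] "with" : PP\S

[0,1] PP  lex  "read"
[1,2] PP  lex  "quickly"
[2,3] ((S/PP)\PP)\PP  lex  "a"
[1,3] (S/PP)\PP  <  k=2
[0,3] S/PP  <  k=1
[3,4] S  lex  "every"
[4,5] PP\S  lex  "with"
[3,5] PP  <  k=4
[0,5] S  >  k=3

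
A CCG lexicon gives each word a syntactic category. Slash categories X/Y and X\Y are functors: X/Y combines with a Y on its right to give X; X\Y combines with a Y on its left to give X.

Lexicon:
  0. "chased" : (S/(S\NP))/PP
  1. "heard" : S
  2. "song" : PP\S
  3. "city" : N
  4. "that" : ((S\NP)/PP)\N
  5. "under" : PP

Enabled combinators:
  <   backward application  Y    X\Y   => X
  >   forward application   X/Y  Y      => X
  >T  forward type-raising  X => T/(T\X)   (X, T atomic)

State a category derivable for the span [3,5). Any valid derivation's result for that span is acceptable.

[0,6] S   >
  [0,3] S/(S\NP)   >
    [0,1] "chased" : (S/(S\NP))/PP
    [1,3] PP   >
      [1,2] PP/(PP\S)   >T
        [1,2] "heard" : S
      [2,3] "song" : PP\S
  [3,6] S\NP   >
    [3,5] (S\NP)/PP   <
      [3,4] "city" : N
      [4,5] "that" : ((S\NP)/PP)\N
    [5,6] "under" : PP

(S\NP)/PP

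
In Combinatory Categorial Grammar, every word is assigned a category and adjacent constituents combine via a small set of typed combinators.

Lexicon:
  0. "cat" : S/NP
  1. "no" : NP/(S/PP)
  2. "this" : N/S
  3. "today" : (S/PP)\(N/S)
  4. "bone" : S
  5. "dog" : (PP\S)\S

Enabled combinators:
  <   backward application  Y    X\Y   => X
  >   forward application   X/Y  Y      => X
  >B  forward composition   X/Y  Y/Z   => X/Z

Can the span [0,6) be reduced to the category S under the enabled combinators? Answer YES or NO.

NO

S/NP NP/(S/PP) N/S (S/PP)\(N/S) S (PP\S)\S
CKY chart[0,6] = {PP}; S ∉ chart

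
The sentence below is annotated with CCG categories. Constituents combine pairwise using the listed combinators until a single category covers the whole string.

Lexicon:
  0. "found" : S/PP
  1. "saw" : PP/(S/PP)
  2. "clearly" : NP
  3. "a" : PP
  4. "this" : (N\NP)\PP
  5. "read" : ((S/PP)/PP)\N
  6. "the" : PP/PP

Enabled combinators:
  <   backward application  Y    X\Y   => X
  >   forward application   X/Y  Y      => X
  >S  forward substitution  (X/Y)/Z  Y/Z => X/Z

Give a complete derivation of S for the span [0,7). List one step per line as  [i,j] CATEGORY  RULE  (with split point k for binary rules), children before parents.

[0,1] S/PP  lex  "found"
[1,2] PP/(S/PP)  lex  "saw"
[2,3] NP  lex  "clearly"
[3,4] PP  lex  "a"
[4,5] (N\NP)\PP  lex  "this"
[3,5] N\NP  <  k=4
[2,5] N  <  k=3
[5,6] ((S/PP)/PP)\N  lex  "read"
[2,6] (S/PP)/PP  <  k=5
[6,7] PP/PP  lex  "the"
[2,7] S/PP  >S  k=6
[1,7] PP  >  k=2
[0,7] S  >  k=1

[0,7] S   >
  [0,1] "found" : S/PP
  [1,7] PP   >
    [1,2] "saw" : PP/(S/PP)
    [2,7] S/PP   >S
      [2,6] (S/PP)/PP   <
        [2,5] N   <
          [2,3] "clearly" : NP
          [3,5] N\NP   <
            [3,4] "a" : PP
            [4,5] "this" : (N\NP)\PP
        [5,6] "read" : ((S/PP)/PP)\N
      [6,7] "the" : PP/PP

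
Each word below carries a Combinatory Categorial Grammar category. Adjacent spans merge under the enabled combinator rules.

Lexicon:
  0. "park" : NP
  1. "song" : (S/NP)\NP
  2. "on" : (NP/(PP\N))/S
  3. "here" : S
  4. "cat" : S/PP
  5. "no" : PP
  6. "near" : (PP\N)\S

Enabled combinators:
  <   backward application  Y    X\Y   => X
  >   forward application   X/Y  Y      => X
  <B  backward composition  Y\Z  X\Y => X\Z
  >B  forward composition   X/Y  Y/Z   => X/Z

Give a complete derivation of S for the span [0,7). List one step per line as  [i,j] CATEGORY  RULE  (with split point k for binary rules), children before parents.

[0,1] NP  lex  "park"
[1,2] (S/NP)\NP  lex  "song"
[0,2] S/NP  <  k=1
[2,3] (NP/(PP\N))/S  lex  "on"
[3,4] S  lex  "here"
[2,4] NP/(PP\N)  >  k=3
[4,5] S/PP  lex  "cat"
[5,6] PP  lex  "no"
[4,6] S  >  k=5
[6,7] (PP\N)\S  lex  "near"
[4,7] PP\N  <  k=6
[2,7] NP  >  k=4
[0,7] S  >  k=2

[0,7] S   >
  [0,2] S/NP   <
    [0,1] "park" : NP
    [1,2] "song" : (S/NP)\NP
  [2,7] NP   >
    [2,4] NP/(PP\N)   >
      [2,3] "on" : (NP/(PP\N))/S
      [3,4] "here" : S
    [4,7] PP\N   <
      [4,6] S   >
        [4,5] "cat" : S/PP
        [5,6] "no" : PP
      [6,7] "near" : (PP\N)\S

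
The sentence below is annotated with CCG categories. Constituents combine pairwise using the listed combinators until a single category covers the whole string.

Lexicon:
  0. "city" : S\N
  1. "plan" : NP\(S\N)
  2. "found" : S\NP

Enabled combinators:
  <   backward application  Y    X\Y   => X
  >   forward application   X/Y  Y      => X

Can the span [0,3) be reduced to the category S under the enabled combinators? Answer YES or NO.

[0,3] S   <
  [0,2] NP   <
    [0,1] "city" : S\N
    [1,2] "plan" : NP\(S\N)
  [2,3] "found" : S\NP

YES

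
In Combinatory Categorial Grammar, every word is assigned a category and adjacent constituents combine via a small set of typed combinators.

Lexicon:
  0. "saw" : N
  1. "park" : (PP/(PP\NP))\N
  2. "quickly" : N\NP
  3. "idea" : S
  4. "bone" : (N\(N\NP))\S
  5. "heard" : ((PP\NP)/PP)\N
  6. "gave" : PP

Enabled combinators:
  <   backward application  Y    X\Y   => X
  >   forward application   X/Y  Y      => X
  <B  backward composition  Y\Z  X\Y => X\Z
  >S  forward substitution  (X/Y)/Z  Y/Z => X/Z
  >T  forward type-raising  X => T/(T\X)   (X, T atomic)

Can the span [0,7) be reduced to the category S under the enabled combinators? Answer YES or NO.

NO

N (PP/(PP\NP))\N N\NP S (N\(N\NP))\S ((PP\NP)/PP)\N PP
CKY chart[0,7] = {N/(N\PP), NP/(NP\PP), PP, PP/(PP\PP), S/(S\PP)}; S ∉ chart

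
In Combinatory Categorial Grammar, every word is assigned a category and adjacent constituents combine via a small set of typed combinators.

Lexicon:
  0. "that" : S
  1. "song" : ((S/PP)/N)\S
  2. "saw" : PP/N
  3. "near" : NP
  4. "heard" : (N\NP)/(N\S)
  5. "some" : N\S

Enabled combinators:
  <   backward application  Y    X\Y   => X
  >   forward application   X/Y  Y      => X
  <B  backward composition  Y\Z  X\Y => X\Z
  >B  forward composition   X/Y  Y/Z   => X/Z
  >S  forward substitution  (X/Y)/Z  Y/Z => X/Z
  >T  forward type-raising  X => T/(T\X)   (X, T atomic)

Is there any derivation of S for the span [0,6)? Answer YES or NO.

[0,6] S   >
  [0,3] S/N   >S
    [0,2] (S/PP)/N   <
      [0,1] "that" : S
      [1,2] "song" : ((S/PP)/N)\S
    [2,3] "saw" : PP/N
  [3,6] N   >
    [3,4] N/(N\NP)   >T
      [3,4] "near" : NP
    [4,6] N\NP   >
      [4,5] "heard" : (N\NP)/(N\S)
      [5,6] "some" : N\S

YES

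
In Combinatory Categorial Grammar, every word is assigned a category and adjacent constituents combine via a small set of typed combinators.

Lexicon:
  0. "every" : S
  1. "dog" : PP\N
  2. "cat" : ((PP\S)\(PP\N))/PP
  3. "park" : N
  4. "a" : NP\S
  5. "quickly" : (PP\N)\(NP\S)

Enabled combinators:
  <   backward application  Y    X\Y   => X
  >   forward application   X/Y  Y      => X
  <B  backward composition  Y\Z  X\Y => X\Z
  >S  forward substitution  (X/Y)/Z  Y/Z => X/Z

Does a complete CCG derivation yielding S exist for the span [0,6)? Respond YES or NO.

S PP\N ((PP\S)\(PP\N))/PP N NP\S (PP\N)\(NP\S)
CKY chart[0,6] = {PP}; S ∉ chart

NO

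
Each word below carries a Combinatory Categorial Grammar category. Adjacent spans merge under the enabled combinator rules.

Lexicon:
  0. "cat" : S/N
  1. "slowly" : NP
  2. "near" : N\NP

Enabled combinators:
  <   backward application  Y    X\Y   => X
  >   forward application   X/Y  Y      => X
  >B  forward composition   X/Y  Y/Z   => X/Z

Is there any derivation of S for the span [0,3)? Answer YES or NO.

[0,3] S   >
  [0,1] "cat" : S/N
  [1,3] N   <
    [1,2] "slowly" : NP
    [2,3] "near" : N\NP

YES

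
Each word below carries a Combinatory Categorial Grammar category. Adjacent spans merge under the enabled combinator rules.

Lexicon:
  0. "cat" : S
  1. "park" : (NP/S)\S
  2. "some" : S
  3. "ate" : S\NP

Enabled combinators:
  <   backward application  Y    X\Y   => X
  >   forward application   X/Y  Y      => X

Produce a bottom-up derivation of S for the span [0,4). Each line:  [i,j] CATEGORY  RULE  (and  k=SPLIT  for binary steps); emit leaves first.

[0,1] S  lex  "cat"
[1,2] (NP/S)\S  lex  "park"
[0,2] NP/S  <  k=1
[2,3] S  lex  "some"
[0,3] NP  >  k=2
[3,4] S\NP  lex  "ate"
[0,4] S  <  k=3

[0,4] S   <
  [0,3] NP   >
    [0,2] NP/S   <
      [0,1] "cat" : S
      [1,2] "park" : (NP/S)\S
    [2,3] "some" : S
  [3,4] "ate" : S\NP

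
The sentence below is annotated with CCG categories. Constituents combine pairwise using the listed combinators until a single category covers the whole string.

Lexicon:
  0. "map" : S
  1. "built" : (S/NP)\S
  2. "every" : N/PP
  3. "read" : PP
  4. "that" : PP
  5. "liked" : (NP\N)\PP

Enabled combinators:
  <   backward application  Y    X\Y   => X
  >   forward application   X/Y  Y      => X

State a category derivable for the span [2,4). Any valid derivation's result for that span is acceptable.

[0,6] S   >
  [0,2] S/NP   <
    [0,1] "map" : S
    [1,2] "built" : (S/NP)\S
  [2,6] NP   <
    [2,4] N   >
      [2,3] "every" : N/PP
      [3,4] "read" : PP
    [4,6] NP\N   <
      [4,5] "that" : PP
      [5,6] "liked" : (NP\N)\PP

N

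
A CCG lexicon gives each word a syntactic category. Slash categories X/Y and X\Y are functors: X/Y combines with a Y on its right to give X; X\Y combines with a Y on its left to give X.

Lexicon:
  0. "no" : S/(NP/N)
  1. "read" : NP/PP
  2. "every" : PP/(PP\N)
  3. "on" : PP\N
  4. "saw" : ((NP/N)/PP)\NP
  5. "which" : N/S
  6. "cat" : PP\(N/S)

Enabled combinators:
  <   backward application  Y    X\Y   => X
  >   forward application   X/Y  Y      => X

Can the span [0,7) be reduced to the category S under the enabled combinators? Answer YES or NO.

[0,7] S   >
  [0,1] "no" : S/(NP/N)
  [1,7] NP/N   >
    [1,5] (NP/N)/PP   <
      [1,4] NP   >
        [1,2] "read" : NP/PP
        [2,4] PP   >
          [2,3] "every" : PP/(PP\N)
          [3,4] "on" : PP\N
      [4,5] "saw" : ((NP/N)/PP)\NP
    [5,7] PP   <
      [5,6] "which" : N/S
      [6,7] "cat" : PP\(N/S)

YES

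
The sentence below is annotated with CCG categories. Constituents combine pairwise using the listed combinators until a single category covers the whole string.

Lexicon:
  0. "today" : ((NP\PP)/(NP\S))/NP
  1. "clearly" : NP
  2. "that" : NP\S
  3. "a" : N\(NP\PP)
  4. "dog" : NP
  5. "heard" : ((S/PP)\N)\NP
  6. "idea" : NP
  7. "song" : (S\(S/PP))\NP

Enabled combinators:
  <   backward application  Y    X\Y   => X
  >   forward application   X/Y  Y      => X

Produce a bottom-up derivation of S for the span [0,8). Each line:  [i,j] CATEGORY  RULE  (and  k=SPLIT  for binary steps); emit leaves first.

[0,1] ((NP\PP)/(NP\S))/NP  lex  "today"
[1,2] NP  lex  "clearly"
[0,2] (NP\PP)/(NP\S)  >  k=1
[2,3] NP\S  lex  "that"
[0,3] NP\PP  >  k=2
[3,4] N\(NP\PP)  lex  "a"
[0,4] N  <  k=3
[4,5] NP  lex  "dog"
[5,6] ((S/PP)\N)\NP  lex  "heard"
[4,6] (S/PP)\N  <  k=5
[0,6] S/PP  <  k=4
[6,7] NP  lex  "idea"
[7,8] (S\(S/PP))\NP  lex  "song"
[6,8] S\(S/PP)  <  k=7
[0,8] S  <  k=6

[0,8] S   <
  [0,6] S/PP   <
    [0,4] N   <
      [0,3] NP\PP   >
        [0,2] (NP\PP)/(NP\S)   >
          [0,1] "today" : ((NP\PP)/(NP\S))/NP
          [1,2] "clearly" : NP
        [2,3] "that" : NP\S
      [3,4] "a" : N\(NP\PP)
    [4,6] (S/PP)\N   <
      [4,5] "dog" : NP
      [5,6] "heard" : ((S/PP)\N)\NP
  [6,8] S\(S/PP)   <
    [6,7] "idea" : NP
    [7,8] "song" : (S\(S/PP))\NP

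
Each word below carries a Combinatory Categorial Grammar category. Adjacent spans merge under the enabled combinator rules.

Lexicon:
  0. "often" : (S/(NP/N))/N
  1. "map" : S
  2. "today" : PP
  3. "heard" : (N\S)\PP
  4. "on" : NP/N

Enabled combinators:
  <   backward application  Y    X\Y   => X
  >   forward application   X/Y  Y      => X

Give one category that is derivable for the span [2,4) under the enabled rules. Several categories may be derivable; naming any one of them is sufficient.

N\S

[0,5] S   >
  [0,4] S/(NP/N)   >
    [0,1] "often" : (S/(NP/N))/N
    [1,4] N   <
      [1,2] "map" : S
      [2,4] N\S   <
        [2,3] "today" : PP
        [3,4] "heard" : (N\S)\PP
  [4,5] "on" : NP/N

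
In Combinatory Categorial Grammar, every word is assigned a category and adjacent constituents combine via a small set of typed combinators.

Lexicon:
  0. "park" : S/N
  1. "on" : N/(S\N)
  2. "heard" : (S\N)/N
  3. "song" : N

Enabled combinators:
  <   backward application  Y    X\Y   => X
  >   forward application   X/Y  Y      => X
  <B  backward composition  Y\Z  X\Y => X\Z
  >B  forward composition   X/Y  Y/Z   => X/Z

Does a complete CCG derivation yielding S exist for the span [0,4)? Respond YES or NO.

[0,4] S   >
  [0,3] S/N   >B
    [0,1] "park" : S/N
    [1,3] N/N   >B
      [1,2] "on" : N/(S\N)
      [2,3] "heard" : (S\N)/N
  [3,4] "song" : N

YES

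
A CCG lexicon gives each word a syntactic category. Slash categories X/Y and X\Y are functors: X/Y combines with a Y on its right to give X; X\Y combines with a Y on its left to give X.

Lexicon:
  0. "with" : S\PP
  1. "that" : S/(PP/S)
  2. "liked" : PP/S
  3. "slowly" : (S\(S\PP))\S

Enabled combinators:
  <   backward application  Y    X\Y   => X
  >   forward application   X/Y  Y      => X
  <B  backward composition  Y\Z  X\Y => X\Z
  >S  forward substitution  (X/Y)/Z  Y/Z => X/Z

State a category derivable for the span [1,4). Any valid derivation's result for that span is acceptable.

[0,4] S   <
  [0,1] "with" : S\PP
  [1,4] S\(S\PP)   <
    [1,3] S   >
      [1,2] "that" : S/(PP/S)
      [2,3] "liked" : PP/S
    [3,4] "slowly" : (S\(S\PP))\S

S\(S\PP)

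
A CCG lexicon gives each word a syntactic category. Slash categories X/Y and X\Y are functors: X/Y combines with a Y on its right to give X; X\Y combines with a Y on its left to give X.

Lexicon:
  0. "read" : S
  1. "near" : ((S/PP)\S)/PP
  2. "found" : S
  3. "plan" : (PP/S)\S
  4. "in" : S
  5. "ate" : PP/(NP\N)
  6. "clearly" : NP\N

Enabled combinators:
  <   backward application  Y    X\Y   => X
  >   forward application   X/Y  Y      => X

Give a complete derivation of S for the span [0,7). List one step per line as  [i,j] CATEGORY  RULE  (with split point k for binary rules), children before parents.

[0,7] S   >
  [0,5] S/PP   <
    [0,1] "read" : S
    [1,5] (S/PP)\S   >
      [1,2] "near" : ((S/PP)\S)/PP
      [2,5] PP   >
        [2,4] PP/S   <
          [2,3] "found" : S
          [3,4] "plan" : (PP/S)\S
        [4,5] "in" : S
  [5,7] PP   >
    [5,6] "ate" : PP/(NP\N)
    [6,7] "clearly" : NP\N

[0,1] S  lex  "read"
[1,2] ((S/PP)\S)/PP  lex  "near"
[2,3] S  lex  "found"
[3,4] (PP/S)\S  lex  "plan"
[2,4] PP/S  <  k=3
[4,5] S  lex  "in"
[2,5] PP  >  k=4
[1,5] (S/PP)\S  >  k=2
[0,5] S/PP  <  k=1
[5,6] PP/(NP\N)  lex  "ate"
[6,7] NP\N  lex  "clearly"
[5,7] PP  >  k=6
[0,7] S  >  k=5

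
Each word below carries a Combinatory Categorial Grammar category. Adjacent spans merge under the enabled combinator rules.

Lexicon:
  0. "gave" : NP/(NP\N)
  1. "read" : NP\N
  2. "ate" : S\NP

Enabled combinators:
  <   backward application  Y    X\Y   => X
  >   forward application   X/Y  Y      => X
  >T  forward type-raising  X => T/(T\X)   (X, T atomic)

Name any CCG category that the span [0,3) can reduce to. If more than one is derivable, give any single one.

[0,3] S   <
  [0,2] NP   >
    [0,1] "gave" : NP/(NP\N)
    [1,2] "read" : NP\N
  [2,3] "ate" : S\NP

S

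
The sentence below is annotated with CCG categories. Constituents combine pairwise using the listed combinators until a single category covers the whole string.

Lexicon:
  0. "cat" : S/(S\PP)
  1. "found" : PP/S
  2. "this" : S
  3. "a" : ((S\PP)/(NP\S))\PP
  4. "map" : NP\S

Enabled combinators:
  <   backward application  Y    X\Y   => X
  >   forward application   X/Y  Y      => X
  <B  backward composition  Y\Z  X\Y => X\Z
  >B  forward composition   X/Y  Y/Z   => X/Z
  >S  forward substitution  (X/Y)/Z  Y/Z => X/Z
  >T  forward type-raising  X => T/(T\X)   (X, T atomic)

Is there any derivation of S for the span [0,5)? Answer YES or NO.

[0,5] S   >
  [0,1] "cat" : S/(S\PP)
  [1,5] S\PP   >
    [1,4] (S\PP)/(NP\S)   <
      [1,3] PP   >
        [1,2] "found" : PP/S
        [2,3] "this" : S
      [3,4] "a" : ((S\PP)/(NP\S))\PP
    [4,5] "map" : NP\S

YES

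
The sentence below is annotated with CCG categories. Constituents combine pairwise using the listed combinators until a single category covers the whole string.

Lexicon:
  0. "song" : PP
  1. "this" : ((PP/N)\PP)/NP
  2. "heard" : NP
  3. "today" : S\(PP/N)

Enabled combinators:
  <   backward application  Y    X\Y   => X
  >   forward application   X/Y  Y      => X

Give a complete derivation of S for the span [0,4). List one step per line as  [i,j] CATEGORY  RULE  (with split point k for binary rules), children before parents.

[0,4] S   <
  [0,3] PP/N   <
    [0,1] "song" : PP
    [1,3] (PP/N)\PP   >
      [1,2] "this" : ((PP/N)\PP)/NP
      [2,3] "heard" : NP
  [3,4] "today" : S\(PP/N)

[0,1] PP  lex  "song"
[1,2] ((PP/N)\PP)/NP  lex  "this"
[2,3] NP  lex  "heard"
[1,3] (PP/N)\PP  >  k=2
[0,3] PP/N  <  k=1
[3,4] S\(PP/N)  lex  "today"
[0,4] S  <  k=3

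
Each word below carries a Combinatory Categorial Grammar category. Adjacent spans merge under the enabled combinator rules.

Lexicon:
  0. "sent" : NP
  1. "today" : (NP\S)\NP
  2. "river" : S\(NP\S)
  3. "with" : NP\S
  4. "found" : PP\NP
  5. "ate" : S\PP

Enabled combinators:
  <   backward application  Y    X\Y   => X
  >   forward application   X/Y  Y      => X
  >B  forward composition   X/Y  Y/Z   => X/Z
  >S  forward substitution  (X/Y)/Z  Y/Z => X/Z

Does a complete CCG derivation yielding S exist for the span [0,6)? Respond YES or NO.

YES

[0,6] S   <
  [0,5] PP   <
    [0,4] NP   <
      [0,3] S   <
        [0,2] NP\S   <
          [0,1] "sent" : NP
          [1,2] "today" : (NP\S)\NP
        [2,3] "river" : S\(NP\S)
      [3,4] "with" : NP\S
    [4,5] "found" : PP\NP
  [5,6] "ate" : S\PP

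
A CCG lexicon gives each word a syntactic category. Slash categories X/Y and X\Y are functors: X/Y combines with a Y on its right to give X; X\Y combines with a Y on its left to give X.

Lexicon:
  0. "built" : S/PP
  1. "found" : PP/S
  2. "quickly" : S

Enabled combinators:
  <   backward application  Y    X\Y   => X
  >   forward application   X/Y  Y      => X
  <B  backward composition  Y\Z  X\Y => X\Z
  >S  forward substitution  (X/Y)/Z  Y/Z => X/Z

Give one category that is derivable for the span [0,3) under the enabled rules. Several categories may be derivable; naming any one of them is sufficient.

S

[0,3] S   >
  [0,1] "built" : S/PP
  [1,3] PP   >
    [1,2] "found" : PP/S
    [2,3] "quickly" : S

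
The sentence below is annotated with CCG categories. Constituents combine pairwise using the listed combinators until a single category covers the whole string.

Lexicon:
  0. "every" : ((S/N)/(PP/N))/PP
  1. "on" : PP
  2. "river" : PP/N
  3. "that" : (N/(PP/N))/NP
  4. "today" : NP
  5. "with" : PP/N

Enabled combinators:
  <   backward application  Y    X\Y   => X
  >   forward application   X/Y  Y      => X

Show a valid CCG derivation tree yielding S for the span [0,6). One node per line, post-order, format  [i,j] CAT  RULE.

[0,6] S   >
  [0,3] S/N   >
    [0,2] (S/N)/(PP/N)   >
      [0,1] "every" : ((S/N)/(PP/N))/PP
      [1,2] "on" : PP
    [2,3] "river" : PP/N
  [3,6] N   >
    [3,5] N/(PP/N)   >
      [3,4] "that" : (N/(PP/N))/NP
      [4,5] "today" : NP
    [5,6] "with" : PP/N

[0,1] ((S/N)/(PP/N))/PP  lex  "every"
[1,2] PP  lex  "on"
[0,2] (S/N)/(PP/N)  >  k=1
[2,3] PP/N  lex  "river"
[0,3] S/N  >  k=2
[3,4] (N/(PP/N))/NP  lex  "that"
[4,5] NP  lex  "today"
[3,5] N/(PP/N)  >  k=4
[5,6] PP/N  lex  "with"
[3,6] N  >  k=5
[0,6] S  >  k=3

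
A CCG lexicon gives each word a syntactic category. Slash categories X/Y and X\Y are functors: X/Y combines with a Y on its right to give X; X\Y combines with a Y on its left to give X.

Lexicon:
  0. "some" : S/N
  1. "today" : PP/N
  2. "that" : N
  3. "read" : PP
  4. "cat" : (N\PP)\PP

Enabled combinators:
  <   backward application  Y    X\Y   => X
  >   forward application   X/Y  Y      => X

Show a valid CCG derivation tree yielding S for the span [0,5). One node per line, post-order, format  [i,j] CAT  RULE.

[0,5] S   >
  [0,1] "some" : S/N
  [1,5] N   <
    [1,3] PP   >
      [1,2] "today" : PP/N
      [2,3] "that" : N
    [3,5] N\PP   <
      [3,4] "read" : PP
      [4,5] "cat" : (N\PP)\PP

[0,1] S/N  lex  "some"
[1,2] PP/N  lex  "today"
[2,3] N  lex  "that"
[1,3] PP  >  k=2
[3,4] PP  lex  "read"
[4,5] (N\PP)\PP  lex  "cat"
[3,5] N\PP  <  k=4
[1,5] N  <  k=3
[0,5] S  >  k=1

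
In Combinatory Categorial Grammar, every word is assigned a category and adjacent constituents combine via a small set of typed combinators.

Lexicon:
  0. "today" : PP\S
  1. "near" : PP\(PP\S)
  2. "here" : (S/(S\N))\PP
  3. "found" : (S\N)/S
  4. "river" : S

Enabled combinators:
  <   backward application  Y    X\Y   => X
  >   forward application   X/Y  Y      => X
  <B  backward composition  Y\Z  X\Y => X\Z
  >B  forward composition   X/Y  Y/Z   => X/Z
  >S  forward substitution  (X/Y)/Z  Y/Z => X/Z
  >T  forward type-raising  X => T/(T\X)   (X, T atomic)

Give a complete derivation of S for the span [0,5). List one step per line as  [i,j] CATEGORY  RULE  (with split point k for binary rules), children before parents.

[0,5] S   >
  [0,3] S/(S\N)   <
    [0,2] PP   <
      [0,1] "today" : PP\S
      [1,2] "near" : PP\(PP\S)
    [2,3] "here" : (S/(S\N))\PP
  [3,5] S\N   >
    [3,4] "found" : (S\N)/S
    [4,5] "river" : S

[0,1] PP\S  lex  "today"
[1,2] PP\(PP\S)  lex  "near"
[0,2] PP  <  k=1
[2,3] (S/(S\N))\PP  lex  "here"
[0,3] S/(S\N)  <  k=2
[3,4] (S\N)/S  lex  "found"
[4,5] S  lex  "river"
[3,5] S\N  >  k=4
[0,5] S  >  k=3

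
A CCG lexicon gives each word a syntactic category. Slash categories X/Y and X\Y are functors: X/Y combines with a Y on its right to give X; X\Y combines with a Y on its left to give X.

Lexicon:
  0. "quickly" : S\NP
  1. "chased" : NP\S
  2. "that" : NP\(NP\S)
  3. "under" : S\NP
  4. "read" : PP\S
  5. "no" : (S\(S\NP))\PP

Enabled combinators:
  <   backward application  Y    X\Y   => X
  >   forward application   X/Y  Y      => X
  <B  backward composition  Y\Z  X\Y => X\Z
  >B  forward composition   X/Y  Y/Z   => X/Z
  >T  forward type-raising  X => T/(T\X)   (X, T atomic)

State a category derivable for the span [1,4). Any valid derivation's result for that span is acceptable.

[0,6] S   <
  [0,1] "quickly" : S\NP
  [1,6] S\(S\NP)   <
    [1,5] PP   <
      [1,4] S   <
        [1,3] NP   <
          [1,2] "chased" : NP\S
          [2,3] "that" : NP\(NP\S)
        [3,4] "under" : S\NP
      [4,5] "read" : PP\S
    [5,6] "no" : (S\(S\NP))\PP

S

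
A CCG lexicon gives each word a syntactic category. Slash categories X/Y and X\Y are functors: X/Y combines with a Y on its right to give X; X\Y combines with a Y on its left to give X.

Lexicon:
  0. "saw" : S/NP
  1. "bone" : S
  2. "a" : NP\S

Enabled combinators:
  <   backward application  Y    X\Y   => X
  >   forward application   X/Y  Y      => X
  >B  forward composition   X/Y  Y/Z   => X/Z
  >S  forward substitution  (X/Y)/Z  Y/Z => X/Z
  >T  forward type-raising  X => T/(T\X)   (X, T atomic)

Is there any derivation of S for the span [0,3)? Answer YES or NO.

[0,3] S   >
  [0,1] "saw" : S/NP
  [1,3] NP   >
    [1,2] NP/(NP\S)   >T
      [1,2] "bone" : S
    [2,3] "a" : NP\S

YES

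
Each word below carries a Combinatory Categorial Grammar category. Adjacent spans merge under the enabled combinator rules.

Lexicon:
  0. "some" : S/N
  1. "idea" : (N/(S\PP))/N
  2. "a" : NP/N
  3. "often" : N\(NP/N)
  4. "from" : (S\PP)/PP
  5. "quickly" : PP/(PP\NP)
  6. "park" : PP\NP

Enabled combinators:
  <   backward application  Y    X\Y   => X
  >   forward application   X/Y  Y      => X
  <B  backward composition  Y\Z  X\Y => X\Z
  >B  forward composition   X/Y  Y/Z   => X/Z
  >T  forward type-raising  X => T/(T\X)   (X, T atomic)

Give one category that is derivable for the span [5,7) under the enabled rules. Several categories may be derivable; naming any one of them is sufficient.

PP

[0,7] S   >
  [0,5] S/PP   >B
    [0,1] "some" : S/N
    [1,5] N/PP   >B
      [1,4] N/(S\PP)   >
        [1,2] "idea" : (N/(S\PP))/N
        [2,4] N   <
          [2,3] "a" : NP/N
          [3,4] "often" : N\(NP/N)
      [4,5] "from" : (S\PP)/PP
  [5,7] PP   >
    [5,6] "quickly" : PP/(PP\NP)
    [6,7] "park" : PP\NP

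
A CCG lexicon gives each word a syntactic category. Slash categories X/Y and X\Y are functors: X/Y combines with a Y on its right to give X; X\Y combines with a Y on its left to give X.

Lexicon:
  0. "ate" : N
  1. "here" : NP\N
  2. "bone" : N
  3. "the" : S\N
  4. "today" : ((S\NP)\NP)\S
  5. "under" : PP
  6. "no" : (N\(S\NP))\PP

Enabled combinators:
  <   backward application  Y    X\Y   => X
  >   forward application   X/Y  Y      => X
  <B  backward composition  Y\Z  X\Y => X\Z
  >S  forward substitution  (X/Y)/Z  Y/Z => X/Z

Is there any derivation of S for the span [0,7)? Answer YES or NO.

N NP\N N S\N ((S\NP)\NP)\S PP (N\(S\NP))\PP
CKY chart[0,7] = {N}; S ∉ chart

NO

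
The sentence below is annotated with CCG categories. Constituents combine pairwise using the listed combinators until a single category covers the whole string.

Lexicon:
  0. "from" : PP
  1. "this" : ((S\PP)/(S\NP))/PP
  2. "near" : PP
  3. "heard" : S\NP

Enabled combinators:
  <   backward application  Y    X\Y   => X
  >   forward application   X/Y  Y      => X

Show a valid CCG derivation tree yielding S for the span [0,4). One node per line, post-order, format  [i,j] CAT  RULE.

[0,4] S   <
  [0,1] "from" : PP
  [1,4] S\PP   >
    [1,3] (S\PP)/(S\NP)   >
      [1,2] "this" : ((S\PP)/(S\NP))/PP
      [2,3] "near" : PP
    [3,4] "heard" : S\NP

[0,1] PP  lex  "from"
[1,2] ((S\PP)/(S\NP))/PP  lex  "this"
[2,3] PP  lex  "near"
[1,3] (S\PP)/(S\NP)  >  k=2
[3,4] S\NP  lex  "heard"
[1,4] S\PP  >  k=3
[0,4] S  <  k=1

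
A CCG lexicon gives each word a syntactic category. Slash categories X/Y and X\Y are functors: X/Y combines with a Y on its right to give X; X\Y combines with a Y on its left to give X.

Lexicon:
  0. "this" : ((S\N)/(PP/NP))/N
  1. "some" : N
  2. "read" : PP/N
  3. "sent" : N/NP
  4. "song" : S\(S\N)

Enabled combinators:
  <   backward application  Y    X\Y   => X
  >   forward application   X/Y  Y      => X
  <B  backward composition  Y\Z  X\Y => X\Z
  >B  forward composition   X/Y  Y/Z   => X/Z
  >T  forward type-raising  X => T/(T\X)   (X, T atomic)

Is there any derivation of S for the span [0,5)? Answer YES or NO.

YES

[0,5] S   <
  [0,4] S\N   >
    [0,2] (S\N)/(PP/NP)   >
      [0,1] "this" : ((S\N)/(PP/NP))/N
      [1,2] "some" : N
    [2,4] PP/NP   >B
      [2,3] "read" : PP/N
      [3,4] "sent" : N/NP
  [4,5] "song" : S\(S\N)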